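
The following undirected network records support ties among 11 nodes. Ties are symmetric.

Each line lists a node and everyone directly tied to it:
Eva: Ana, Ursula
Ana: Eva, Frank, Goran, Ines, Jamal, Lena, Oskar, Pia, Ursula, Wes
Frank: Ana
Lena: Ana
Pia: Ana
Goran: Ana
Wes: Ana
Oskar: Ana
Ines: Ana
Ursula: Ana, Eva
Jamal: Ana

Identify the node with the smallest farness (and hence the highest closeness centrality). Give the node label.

Farness (sum of distances to all others) for each node — Ana:10, Eva:18, Frank:19, Goran:19, Ines:19, Jamal:19, Lena:19, Oskar:19, Pia:19, Ursula:18, Wes:19.
The smallest farness is 10, for Ana, so Ana has the highest closeness.

Ana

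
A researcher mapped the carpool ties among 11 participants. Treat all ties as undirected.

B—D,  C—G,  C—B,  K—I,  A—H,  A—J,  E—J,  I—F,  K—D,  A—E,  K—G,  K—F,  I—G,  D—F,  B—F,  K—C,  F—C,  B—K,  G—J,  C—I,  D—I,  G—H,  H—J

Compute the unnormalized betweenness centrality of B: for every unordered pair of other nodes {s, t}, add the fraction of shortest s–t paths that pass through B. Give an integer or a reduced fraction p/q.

Pairs whose geodesics pass through B — D–C: 1/4.
All other pairs contribute 0.
Summing the contributions gives betweenness(B) = 1/4.

1/4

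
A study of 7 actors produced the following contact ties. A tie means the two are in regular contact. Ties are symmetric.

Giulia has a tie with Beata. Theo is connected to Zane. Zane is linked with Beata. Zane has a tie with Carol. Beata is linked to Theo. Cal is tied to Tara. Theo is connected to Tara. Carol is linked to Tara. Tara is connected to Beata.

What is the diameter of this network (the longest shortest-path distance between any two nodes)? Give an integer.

3

Eccentricity of each node (its greatest distance to any other): Beata:2, Cal:3, Carol:3, Giulia:3, Tara:2, Theo:2, Zane:3.
The maximum eccentricity is 3, realized for instance by the pair Carol–Giulia via Carol – Tara – Beata – Giulia. So the diameter is 3.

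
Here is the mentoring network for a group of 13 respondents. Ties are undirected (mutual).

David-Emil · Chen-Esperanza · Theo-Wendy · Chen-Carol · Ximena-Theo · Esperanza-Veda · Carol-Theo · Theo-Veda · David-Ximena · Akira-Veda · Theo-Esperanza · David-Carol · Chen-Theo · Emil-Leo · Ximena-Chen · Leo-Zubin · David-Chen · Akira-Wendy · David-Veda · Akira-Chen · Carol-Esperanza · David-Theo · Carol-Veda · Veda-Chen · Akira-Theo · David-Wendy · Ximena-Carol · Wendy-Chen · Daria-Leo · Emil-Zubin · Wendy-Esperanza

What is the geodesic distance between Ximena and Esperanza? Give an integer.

One shortest route is Ximena – Theo – Esperanza, which uses 2 edges, and Ximena and Esperanza are not directly tied, so nothing shorter exists. So d(Ximena,Esperanza) = 2.

2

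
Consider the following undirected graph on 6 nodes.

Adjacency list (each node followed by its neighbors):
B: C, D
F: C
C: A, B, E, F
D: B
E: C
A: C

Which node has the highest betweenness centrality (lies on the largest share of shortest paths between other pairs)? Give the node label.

Unnormalized betweenness of each node: A:0, B:4, C:9, D:0, E:0, F:0.
C has the largest value, 9, making it the main broker — the node through which the most shortest paths run.

C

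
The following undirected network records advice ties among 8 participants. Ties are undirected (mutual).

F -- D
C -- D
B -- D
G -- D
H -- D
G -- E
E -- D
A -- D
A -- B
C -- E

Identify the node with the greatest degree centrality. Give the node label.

Degrees — A:2, B:2, C:2, D:7, E:3, F:1, G:2, H:1.
The maximum is 7, attained only by D.

D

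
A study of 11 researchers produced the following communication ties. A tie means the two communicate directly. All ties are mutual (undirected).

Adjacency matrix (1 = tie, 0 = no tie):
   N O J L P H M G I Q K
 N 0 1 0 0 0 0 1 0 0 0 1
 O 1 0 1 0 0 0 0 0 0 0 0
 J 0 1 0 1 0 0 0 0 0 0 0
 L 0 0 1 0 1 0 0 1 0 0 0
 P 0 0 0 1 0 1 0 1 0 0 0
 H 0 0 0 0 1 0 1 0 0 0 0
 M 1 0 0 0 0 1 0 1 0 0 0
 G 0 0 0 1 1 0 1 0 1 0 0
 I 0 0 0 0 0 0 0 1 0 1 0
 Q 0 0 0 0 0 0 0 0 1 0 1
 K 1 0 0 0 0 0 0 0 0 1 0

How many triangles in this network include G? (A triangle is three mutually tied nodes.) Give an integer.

1

G's neighbors: I, L, M, and P.
Neighbor pairs that are themselves tied: G–L–P. Each forms one triangle with G, for 1 in total.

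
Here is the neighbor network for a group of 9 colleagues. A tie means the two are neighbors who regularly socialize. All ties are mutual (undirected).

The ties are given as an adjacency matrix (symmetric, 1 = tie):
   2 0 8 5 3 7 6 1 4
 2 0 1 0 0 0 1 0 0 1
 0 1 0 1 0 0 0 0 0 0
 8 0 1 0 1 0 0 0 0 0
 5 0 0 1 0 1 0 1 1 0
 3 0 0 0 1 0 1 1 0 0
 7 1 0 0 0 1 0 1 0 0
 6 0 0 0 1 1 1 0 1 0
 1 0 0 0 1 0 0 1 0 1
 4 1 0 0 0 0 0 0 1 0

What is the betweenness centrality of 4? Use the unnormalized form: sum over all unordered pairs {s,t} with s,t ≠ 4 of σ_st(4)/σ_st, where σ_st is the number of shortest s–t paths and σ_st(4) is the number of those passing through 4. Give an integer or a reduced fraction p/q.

7/4

Pairs whose geodesics pass through 4 — 2–5: 1/4; 2–1: 1; 0–1: 1/2.
All other pairs contribute 0.
Summing the contributions gives betweenness(4) = 7/4.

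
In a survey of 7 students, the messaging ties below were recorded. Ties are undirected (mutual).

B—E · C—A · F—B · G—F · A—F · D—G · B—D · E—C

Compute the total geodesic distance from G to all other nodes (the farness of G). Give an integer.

12

Distances from G: A:2, B:2, C:3, D:1, E:3, F:1.
Sum = 2 + 2 + 3 + 1 + 3 + 1 = 12.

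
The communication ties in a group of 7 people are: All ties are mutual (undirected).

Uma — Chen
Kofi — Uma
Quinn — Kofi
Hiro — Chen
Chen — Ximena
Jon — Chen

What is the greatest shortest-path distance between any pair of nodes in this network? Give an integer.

4

Eccentricity of each node (its greatest distance to any other): Chen:3, Hiro:4, Jon:4, Kofi:3, Quinn:4, Uma:2, Ximena:4.
The maximum eccentricity is 4, realized for instance by the pair Ximena–Quinn via Ximena – Chen – Uma – Kofi – Quinn. So the diameter is 4.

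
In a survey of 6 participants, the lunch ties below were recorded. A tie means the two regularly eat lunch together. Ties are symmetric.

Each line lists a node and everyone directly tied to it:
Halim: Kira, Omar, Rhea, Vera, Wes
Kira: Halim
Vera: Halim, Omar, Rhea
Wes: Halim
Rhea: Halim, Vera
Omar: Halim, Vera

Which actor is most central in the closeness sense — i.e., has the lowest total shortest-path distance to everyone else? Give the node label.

Farness (sum of distances to all others) for each node — Halim:5, Kira:9, Omar:8, Rhea:8, Vera:7, Wes:9.
The smallest farness is 5, for Halim, so Halim has the highest closeness.

Halim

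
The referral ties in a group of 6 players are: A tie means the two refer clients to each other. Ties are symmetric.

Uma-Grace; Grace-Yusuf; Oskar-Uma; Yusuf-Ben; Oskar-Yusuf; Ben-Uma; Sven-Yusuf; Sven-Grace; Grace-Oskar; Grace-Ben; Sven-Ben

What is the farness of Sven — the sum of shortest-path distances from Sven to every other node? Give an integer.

7

Distances from Sven: Ben:1, Grace:1, Oskar:2, Uma:2, Yusuf:1.
Sum = 1 + 1 + 2 + 2 + 1 = 7.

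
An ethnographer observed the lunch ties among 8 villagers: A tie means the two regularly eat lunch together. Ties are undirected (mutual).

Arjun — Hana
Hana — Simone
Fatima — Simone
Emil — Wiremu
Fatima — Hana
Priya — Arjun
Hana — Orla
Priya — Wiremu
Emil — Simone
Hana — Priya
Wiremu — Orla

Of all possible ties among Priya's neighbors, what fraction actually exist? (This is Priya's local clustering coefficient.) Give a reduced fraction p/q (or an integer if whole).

1/3

Priya's neighbors: Arjun, Hana, and Wiremu (k = 3).
Possible neighbor pairs: C(3,2) = 3. Edges among them: Arjun–Hana → e = 1.
Clustering(Priya) = 1/3.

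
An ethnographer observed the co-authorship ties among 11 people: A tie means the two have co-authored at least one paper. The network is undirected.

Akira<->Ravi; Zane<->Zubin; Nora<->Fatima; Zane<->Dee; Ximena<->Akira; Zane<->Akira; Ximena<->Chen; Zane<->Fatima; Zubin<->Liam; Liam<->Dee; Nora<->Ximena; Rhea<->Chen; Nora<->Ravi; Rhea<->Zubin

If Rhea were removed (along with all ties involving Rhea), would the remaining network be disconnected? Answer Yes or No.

No

Even without Rhea, every remaining node can still reach every other (the residual graph is connected), so Rhea is not a cut vertex.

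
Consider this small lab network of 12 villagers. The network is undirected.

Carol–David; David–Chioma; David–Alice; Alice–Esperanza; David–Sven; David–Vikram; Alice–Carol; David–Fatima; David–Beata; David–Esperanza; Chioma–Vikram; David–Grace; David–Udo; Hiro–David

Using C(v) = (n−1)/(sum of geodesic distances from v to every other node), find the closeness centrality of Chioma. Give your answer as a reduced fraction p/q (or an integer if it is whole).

11/20

Distances from Chioma: Alice:2, Beata:2, Carol:2, David:1, Esperanza:2, Fatima:2, Grace:2, Hiro:2, Sven:2, Udo:2, Vikram:1. Sum = 20.
n = 12, so closeness = 11/20.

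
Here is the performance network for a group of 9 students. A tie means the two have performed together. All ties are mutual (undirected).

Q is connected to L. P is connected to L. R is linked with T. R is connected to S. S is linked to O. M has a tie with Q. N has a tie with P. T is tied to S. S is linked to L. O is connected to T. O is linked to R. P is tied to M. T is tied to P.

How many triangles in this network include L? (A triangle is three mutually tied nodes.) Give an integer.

0

L's neighbors are P, Q, and S, but none of them are tied to each other, so no triangle contains L.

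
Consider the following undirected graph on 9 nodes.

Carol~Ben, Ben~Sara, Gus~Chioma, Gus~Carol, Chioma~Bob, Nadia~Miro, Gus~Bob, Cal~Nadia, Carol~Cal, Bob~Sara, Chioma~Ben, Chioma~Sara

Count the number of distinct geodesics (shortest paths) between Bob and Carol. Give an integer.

1

The shortest distance is 2, and the only length-2 path is Bob–Gus–Carol. So there is exactly 1 shortest path.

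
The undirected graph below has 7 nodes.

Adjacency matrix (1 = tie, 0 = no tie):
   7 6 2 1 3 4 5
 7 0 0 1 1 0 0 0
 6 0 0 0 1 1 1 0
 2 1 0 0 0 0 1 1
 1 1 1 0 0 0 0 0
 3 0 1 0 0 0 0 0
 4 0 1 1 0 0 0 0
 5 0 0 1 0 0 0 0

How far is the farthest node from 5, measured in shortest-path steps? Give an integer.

4

Distances from 5: 1:3, 2:1, 3:4, 4:2, 6:3, 7:2.
The largest is 4 (to 3), so the eccentricity of 5 is 4.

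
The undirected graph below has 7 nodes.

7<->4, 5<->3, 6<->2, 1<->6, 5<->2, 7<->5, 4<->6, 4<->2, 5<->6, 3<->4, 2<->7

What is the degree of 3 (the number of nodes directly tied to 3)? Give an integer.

2

3 is directly tied to 4 and 5. That is 2 neighbors, so the degree of 3 is 2.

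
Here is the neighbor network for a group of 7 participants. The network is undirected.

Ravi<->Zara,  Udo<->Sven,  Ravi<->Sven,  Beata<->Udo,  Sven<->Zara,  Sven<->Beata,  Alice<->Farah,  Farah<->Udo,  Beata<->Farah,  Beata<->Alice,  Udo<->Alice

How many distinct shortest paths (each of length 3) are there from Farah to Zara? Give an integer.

The shortest distance is 3. The length-3 paths are: Farah–Beata–Sven–Zara; Farah–Udo–Sven–Zara.
That gives 2 distinct shortest paths.

2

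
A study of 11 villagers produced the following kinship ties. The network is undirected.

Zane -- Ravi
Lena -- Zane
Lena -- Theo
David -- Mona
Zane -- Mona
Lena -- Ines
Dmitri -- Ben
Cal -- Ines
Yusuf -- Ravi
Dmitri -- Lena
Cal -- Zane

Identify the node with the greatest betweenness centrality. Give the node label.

Zane

Unnormalized betweenness of each node: Ben:0, Cal:5/2, David:0, Dmitri:9, Ines:2, Lena:51/2, Mona:9, Ravi:9, Theo:0, Yusuf:0, Zane:30.
Zane has the largest value, 30, making it the main broker — the node through which the most shortest paths run.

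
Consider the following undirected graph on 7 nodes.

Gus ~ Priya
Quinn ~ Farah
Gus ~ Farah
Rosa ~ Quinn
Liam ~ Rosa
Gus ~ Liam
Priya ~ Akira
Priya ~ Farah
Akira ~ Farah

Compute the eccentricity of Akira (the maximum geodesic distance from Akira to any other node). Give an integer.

3

Distances from Akira: Farah:1, Gus:2, Liam:3, Priya:1, Quinn:2, Rosa:3.
The largest is 3 (to Liam and Rosa), so the eccentricity of Akira is 3.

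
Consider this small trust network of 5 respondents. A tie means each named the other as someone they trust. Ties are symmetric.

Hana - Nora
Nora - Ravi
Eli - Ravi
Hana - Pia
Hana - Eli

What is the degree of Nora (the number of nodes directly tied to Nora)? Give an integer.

Nora is directly tied to Hana and Ravi. That is 2 neighbors, so the degree of Nora is 2.

2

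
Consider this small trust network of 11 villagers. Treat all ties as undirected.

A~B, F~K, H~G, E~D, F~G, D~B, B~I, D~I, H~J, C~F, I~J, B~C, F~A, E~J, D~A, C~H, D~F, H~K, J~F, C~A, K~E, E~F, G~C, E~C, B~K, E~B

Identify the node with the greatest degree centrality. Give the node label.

Degrees — A:4, B:6, C:6, D:5, E:6, F:7, G:3, H:4, I:3, J:4, K:4.
The maximum is 7, attained only by F.

F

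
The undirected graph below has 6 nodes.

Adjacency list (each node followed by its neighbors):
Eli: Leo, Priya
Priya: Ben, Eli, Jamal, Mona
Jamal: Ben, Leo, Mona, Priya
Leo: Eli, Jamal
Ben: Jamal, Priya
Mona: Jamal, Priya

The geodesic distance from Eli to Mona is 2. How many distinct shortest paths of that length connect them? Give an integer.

1

The shortest distance is 2, and the only length-2 path is Eli–Priya–Mona. So there is exactly 1 shortest path.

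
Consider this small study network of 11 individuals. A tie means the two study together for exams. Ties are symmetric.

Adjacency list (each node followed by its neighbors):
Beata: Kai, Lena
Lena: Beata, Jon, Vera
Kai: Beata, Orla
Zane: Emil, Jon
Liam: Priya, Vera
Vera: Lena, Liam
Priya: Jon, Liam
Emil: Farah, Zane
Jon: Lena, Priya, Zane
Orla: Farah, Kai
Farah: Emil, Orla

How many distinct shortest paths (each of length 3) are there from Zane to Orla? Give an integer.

1

The shortest distance is 3, and the only length-3 path is Zane–Emil–Farah–Orla. So there is exactly 1 shortest path.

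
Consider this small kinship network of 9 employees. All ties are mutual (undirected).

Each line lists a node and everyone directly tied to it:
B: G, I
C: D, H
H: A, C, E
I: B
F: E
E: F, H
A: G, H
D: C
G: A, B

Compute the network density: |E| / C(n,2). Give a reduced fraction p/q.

2/9

There are 8 edges and 9 nodes, so the maximum possible is C(9,2) = 36.
Density = 8/36 = 2/9.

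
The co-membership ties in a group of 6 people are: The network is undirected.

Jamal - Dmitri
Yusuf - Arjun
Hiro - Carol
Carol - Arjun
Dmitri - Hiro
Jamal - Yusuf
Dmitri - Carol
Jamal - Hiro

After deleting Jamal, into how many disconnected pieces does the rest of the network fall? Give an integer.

Jamal's neighbors (Dmitri, Hiro, and Yusuf) remain reachable from one another through other ties, so the rest of the network stays in one piece.

1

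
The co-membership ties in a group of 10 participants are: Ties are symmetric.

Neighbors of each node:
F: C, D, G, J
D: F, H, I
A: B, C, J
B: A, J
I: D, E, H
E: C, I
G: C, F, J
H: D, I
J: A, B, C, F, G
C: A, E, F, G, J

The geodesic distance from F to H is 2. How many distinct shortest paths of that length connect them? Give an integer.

1

The shortest distance is 2, and the only length-2 path is F–D–H. So there is exactly 1 shortest path.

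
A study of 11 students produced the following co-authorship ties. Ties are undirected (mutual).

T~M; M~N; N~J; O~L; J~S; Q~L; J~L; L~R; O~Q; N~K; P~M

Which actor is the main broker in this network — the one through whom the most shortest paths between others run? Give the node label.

Unnormalized betweenness of each node: J:29, K:0, L:23, M:17, N:27, O:0, P:0, Q:0, R:0, S:0, T:0.
J has the largest value, 29, making it the main broker — the node through which the most shortest paths run.

J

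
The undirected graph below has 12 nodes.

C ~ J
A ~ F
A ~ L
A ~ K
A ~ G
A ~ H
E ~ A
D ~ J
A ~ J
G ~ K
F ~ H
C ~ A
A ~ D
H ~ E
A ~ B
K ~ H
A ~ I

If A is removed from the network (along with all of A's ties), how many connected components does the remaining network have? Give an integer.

5

Without A, the remaining ties split the others into: {C, D, J}; {E, F, G, H, K}; {B}; {I}; {L}.
That's 5 separate components.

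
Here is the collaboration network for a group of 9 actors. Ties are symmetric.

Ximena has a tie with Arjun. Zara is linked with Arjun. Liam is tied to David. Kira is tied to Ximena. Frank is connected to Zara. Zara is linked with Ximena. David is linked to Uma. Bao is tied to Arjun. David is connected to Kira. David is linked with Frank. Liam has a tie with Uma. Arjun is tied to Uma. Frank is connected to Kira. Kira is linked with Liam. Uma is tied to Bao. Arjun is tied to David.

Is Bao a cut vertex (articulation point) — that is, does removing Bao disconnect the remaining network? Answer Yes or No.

Even without Bao, every remaining node can still reach every other (the residual graph is connected), so Bao is not a cut vertex.

No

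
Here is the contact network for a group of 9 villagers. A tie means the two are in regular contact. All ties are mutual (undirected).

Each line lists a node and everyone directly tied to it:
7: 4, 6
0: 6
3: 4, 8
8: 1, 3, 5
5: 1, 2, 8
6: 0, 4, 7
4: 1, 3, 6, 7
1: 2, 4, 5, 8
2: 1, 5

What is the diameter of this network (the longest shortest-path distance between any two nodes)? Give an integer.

4

Eccentricity of each node (its greatest distance to any other): 0:4, 1:3, 2:4, 3:3, 4:2, 5:4, 6:3, 7:3, 8:4.
The maximum eccentricity is 4, realized for instance by the pair 2–0 via 2 – 1 – 4 – 6 – 0. So the diameter is 4.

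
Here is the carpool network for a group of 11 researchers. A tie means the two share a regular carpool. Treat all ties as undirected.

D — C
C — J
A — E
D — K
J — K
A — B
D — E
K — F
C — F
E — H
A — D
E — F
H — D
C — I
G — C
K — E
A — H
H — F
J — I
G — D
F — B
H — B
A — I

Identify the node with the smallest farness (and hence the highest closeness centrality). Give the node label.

D

Farness (sum of distances to all others) for each node — A:15, B:19, C:15, D:14, E:15, F:15, G:19, H:16, I:17, J:19, K:16.
The smallest farness is 14, for D, so D has the highest closeness.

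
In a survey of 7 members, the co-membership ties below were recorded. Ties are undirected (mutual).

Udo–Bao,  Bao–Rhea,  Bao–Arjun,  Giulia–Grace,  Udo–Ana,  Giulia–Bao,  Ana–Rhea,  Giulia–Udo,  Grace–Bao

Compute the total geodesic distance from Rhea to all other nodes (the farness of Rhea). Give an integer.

10

Distances from Rhea: Ana:1, Arjun:2, Bao:1, Giulia:2, Grace:2, Udo:2.
Sum = 1 + 2 + 1 + 2 + 2 + 2 = 10.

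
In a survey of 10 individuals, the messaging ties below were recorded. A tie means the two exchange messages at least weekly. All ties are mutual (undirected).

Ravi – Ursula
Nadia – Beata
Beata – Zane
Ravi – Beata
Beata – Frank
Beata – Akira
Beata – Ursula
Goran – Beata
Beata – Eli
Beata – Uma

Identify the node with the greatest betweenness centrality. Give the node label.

Unnormalized betweenness of each node: Akira:0, Beata:35, Eli:0, Frank:0, Goran:0, Nadia:0, Ravi:0, Uma:0, Ursula:0, Zane:0.
Beata has the largest value, 35, making it the main broker — the node through which the most shortest paths run.

Beata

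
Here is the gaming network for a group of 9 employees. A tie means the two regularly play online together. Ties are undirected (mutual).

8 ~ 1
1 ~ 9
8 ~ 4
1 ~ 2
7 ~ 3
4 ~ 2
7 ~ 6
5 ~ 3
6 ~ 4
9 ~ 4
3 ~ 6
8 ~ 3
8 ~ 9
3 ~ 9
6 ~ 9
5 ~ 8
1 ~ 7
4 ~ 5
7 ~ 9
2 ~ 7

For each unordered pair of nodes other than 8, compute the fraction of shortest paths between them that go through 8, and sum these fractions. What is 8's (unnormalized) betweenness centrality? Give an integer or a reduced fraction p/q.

Pairs whose geodesics pass through 8 — 1–3: 1/3; 1–4: 1/3; 1–5: 1; 3–4: 1/4; 9–5: 1/3.
All other pairs contribute 0.
Summing the contributions gives betweenness(8) = 9/4.

9/4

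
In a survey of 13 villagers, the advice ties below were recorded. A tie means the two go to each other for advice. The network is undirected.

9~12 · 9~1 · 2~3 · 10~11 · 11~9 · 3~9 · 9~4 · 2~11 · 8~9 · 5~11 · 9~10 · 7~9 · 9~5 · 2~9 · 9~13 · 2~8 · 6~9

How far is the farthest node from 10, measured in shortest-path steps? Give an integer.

2

Distances from 10: 1:2, 2:2, 3:2, 4:2, 5:2, 6:2, 7:2, 8:2, 9:1, 11:1, 12:2, 13:2.
The largest is 2 (to 4, 2, 1, 8, 7, 13, 6, 12, 3, and 5), so the eccentricity of 10 is 2.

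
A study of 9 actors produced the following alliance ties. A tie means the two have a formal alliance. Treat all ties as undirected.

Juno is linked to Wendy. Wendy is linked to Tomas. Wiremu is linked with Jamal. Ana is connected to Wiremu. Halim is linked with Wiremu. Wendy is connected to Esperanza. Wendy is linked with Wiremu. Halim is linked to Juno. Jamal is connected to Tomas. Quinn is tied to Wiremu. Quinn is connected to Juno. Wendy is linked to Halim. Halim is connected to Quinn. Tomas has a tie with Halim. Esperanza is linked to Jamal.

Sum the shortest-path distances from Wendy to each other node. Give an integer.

Distances from Wendy: Ana:2, Esperanza:1, Halim:1, Jamal:2, Juno:1, Quinn:2, Tomas:1, Wiremu:1.
Sum = 2 + 1 + 1 + 2 + 1 + 2 + 1 + 1 = 11.

11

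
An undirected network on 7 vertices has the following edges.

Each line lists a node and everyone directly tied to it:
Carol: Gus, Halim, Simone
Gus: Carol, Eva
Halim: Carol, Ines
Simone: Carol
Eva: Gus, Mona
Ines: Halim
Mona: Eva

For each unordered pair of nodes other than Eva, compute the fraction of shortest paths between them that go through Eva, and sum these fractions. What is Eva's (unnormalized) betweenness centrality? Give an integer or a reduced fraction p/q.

5

Pairs whose geodesics pass through Eva — Halim–Mona: 1; Mona–Carol: 1; Mona–Ines: 1; Mona–Gus: 1; Mona–Simone: 1.
All other pairs contribute 0.
Summing the contributions gives betweenness(Eva) = 5.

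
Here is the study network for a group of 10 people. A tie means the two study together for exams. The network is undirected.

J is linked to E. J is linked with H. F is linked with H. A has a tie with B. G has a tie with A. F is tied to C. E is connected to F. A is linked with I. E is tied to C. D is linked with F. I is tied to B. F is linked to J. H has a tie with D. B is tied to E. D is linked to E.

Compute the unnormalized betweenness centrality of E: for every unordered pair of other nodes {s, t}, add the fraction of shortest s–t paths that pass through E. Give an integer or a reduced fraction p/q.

64/3

Pairs whose geodesics pass through E — H–G: 3/3; H–I: 3/3; H–B: 3/3; H–A: 3/3; D–J: 1/3; D–C: 1/2; D–G: 1; D–I: 1; D–B: 1; D–A: 1; J–C: 1/2; J–G: 1; J–I: 1; J–B: 1 … (+9 more pairs).
All other pairs contribute 0.
Summing the contributions gives betweenness(E) = 64/3.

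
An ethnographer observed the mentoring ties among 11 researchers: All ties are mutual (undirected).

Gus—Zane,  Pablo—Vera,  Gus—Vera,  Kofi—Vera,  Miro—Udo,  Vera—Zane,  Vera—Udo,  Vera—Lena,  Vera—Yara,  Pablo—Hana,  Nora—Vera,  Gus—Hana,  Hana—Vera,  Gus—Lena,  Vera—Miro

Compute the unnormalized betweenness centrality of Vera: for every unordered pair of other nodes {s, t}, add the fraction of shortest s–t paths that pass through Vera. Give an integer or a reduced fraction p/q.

38

Pairs whose geodesics pass through Vera — Udo–Kofi: 1; Udo–Zane: 1; Udo–Pablo: 1; Udo–Lena: 1; Udo–Yara: 1; Udo–Nora: 1; Udo–Hana: 1; Udo–Gus: 1; Kofi–Zane: 1; Kofi–Pablo: 1; Kofi–Lena: 1; Kofi–Miro: 1; Kofi–Yara: 1; Kofi–Nora: 1 … (+26 more pairs).
All other pairs contribute 0.
Summing the contributions gives betweenness(Vera) = 38.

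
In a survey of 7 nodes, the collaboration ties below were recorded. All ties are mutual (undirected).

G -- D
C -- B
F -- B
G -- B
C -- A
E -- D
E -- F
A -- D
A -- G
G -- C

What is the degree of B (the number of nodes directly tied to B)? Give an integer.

B is directly tied to C, F, and G. That is 3 neighbors, so the degree of B is 3.

3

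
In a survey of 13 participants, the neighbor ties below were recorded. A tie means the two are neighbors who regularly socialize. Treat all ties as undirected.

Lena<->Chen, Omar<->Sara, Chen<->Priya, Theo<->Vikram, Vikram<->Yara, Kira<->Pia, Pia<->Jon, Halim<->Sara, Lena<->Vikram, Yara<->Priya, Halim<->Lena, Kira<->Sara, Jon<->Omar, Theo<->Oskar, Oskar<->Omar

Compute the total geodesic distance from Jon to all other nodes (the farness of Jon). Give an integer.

38

Distances from Jon: Chen:5, Halim:3, Kira:2, Lena:4, Omar:1, Oskar:2, Pia:1, Priya:6, Sara:2, Theo:3, Vikram:4, Yara:5.
Sum = 5 + 3 + 2 + 4 + 1 + 2 + 1 + 6 + 2 + 3 + 4 + 5 = 38.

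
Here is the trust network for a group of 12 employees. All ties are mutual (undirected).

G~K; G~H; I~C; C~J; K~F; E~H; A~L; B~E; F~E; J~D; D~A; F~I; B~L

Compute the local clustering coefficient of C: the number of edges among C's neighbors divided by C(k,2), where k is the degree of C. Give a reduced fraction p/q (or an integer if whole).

0

C's neighbors: I and J (k = 2).
Possible neighbor pairs: C(2,2) = 1. Edges among them: none → e = 0.
Clustering(C) = 0/1.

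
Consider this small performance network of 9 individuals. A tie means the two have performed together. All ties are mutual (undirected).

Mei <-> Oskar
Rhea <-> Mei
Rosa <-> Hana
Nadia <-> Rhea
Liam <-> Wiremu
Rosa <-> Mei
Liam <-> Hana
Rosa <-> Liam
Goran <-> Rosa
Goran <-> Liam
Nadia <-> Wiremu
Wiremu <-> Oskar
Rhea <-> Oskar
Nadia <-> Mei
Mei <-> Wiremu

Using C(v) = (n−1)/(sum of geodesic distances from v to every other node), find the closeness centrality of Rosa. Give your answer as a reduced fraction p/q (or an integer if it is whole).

Distances from Rosa: Goran:1, Hana:1, Liam:1, Mei:1, Nadia:2, Oskar:2, Rhea:2, Wiremu:2. Sum = 12.
n = 9, so closeness = 8/12 = 2/3.

2/3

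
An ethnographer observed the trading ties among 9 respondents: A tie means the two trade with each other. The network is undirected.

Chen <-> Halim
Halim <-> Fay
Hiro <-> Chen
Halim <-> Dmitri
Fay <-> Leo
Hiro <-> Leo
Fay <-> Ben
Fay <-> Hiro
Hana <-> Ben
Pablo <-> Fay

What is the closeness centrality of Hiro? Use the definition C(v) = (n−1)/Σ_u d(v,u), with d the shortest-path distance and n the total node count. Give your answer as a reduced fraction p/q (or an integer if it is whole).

Distances from Hiro: Ben:2, Chen:1, Dmitri:3, Fay:1, Halim:2, Hana:3, Leo:1, Pablo:2. Sum = 15.
n = 9, so closeness = 8/15.

8/15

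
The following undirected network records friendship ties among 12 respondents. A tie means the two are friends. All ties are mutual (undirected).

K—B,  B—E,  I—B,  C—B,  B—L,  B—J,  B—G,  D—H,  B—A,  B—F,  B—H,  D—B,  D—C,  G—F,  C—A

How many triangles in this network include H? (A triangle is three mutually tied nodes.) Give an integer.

1

H's neighbors: B and D.
Neighbor pairs that are themselves tied: H–B–D. Each forms one triangle with H, for 1 in total.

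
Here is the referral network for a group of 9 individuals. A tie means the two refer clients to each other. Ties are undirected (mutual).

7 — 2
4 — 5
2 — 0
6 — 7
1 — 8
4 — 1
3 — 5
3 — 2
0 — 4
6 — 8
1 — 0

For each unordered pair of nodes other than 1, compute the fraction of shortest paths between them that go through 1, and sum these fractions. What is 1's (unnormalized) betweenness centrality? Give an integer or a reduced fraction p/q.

Pairs whose geodesics pass through 1 — 6–5: 1/2; 6–4: 1; 6–0: 1/2; 2–8: 1/2; 3–8: 2/3; 5–8: 1; 4–8: 1; 0–8: 1.
All other pairs contribute 0.
Summing the contributions gives betweenness(1) = 37/6.

37/6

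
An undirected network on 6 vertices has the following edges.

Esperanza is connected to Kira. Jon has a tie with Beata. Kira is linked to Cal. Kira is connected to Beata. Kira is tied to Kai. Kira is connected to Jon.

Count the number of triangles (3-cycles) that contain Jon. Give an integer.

1

Jon's neighbors: Beata and Kira.
Neighbor pairs that are themselves tied: Jon–Beata–Kira. Each forms one triangle with Jon, for 1 in total.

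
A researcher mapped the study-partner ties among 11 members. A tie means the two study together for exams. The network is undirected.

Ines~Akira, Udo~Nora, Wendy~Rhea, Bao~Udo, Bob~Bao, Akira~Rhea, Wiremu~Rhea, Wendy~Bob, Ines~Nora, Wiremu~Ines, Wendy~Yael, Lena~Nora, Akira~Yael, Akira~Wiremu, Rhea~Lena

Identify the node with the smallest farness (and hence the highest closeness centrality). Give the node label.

Rhea

Farness (sum of distances to all others) for each node — Akira:20, Bao:26, Bob:24, Ines:21, Lena:21, Nora:20, Rhea:18, Udo:24, Wendy:20, Wiremu:21, Yael:23.
The smallest farness is 18, for Rhea, so Rhea has the highest closeness.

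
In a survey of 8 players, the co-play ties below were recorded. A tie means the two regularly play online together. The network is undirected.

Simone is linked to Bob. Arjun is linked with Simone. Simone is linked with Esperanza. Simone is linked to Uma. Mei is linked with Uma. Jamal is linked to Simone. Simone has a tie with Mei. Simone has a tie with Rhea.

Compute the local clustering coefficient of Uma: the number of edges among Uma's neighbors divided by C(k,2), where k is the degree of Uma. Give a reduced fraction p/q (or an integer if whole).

1

Uma's neighbors: Mei and Simone (k = 2).
Possible neighbor pairs: C(2,2) = 1. Edges among them: Mei–Simone → e = 1.
Clustering(Uma) = 1/1.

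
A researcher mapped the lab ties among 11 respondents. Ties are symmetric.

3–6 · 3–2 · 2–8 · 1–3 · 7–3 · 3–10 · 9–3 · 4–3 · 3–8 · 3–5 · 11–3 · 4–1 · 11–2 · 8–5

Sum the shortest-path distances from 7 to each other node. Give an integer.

19

Distances from 7: 1:2, 2:2, 3:1, 4:2, 5:2, 6:2, 8:2, 9:2, 10:2, 11:2.
Sum = 2 + 2 + 1 + 2 + 2 + 2 + 2 + 2 + 2 + 2 = 19.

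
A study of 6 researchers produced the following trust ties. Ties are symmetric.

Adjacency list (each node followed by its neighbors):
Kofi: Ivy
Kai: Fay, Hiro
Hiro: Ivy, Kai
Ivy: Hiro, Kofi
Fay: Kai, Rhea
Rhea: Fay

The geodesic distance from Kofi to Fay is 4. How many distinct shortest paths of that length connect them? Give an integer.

The shortest distance is 4, and the only length-4 path is Kofi–Ivy–Hiro–Kai–Fay. So there is exactly 1 shortest path.

1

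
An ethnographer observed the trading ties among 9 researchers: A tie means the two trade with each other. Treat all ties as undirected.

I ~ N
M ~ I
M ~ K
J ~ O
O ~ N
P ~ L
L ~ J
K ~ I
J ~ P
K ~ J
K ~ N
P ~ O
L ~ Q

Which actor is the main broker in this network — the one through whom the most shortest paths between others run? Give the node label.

J

Unnormalized betweenness of each node: I:5/6, J:35/3, K:59/6, L:7, M:0, N:8/3, O:10/3, P:5/3, Q:0.
J has the largest value, 35/3, making it the main broker — the node through which the most shortest paths run.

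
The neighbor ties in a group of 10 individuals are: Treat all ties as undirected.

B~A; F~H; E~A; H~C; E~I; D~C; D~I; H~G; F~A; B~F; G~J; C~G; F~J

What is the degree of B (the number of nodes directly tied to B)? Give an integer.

2

B is directly tied to A and F. That is 2 neighbors, so the degree of B is 2.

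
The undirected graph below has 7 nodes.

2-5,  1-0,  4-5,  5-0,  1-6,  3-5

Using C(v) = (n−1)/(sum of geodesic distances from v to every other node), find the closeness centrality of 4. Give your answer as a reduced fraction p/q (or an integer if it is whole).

Distances from 4: 0:2, 1:3, 2:2, 3:2, 5:1, 6:4. Sum = 14.
n = 7, so closeness = 6/14 = 3/7.

3/7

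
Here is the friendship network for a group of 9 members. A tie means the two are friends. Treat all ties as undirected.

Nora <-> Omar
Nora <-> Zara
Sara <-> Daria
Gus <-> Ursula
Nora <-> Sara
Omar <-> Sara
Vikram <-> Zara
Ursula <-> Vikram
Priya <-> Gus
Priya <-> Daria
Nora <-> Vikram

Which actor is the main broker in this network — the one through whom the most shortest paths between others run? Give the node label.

Nora

Unnormalized betweenness of each node: Daria:5, Gus:7/2, Nora:9, Omar:0, Priya:7/2, Sara:7, Ursula:5, Vikram:7, Zara:0.
Nora has the largest value, 9, making it the main broker — the node through which the most shortest paths run.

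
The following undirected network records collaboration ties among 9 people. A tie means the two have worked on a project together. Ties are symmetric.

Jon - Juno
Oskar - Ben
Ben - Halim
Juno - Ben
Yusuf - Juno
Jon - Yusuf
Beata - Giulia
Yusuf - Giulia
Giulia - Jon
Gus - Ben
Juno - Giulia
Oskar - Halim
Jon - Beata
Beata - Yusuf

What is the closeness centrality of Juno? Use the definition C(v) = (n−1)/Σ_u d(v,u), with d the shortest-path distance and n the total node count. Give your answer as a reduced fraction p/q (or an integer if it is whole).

2/3

Distances from Juno: Beata:2, Ben:1, Giulia:1, Gus:2, Halim:2, Jon:1, Oskar:2, Yusuf:1. Sum = 12.
n = 9, so closeness = 8/12 = 2/3.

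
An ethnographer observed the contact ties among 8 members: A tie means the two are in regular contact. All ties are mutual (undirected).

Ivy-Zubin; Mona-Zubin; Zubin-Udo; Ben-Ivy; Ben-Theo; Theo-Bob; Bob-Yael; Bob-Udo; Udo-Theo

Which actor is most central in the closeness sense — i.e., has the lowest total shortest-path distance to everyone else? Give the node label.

Farness (sum of distances to all others) for each node — Ben:14, Bob:13, Ivy:15, Mona:18, Theo:12, Udo:11, Yael:19, Zubin:12.
The smallest farness is 11, for Udo, so Udo has the highest closeness.

Udo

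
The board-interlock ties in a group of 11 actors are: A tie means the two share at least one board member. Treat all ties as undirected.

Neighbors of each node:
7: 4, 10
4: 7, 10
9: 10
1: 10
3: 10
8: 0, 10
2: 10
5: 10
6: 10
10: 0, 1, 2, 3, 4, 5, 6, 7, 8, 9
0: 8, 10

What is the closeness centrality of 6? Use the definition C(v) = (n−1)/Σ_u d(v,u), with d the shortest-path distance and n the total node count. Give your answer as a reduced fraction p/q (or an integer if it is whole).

10/19

Distances from 6: 0:2, 1:2, 2:2, 3:2, 4:2, 5:2, 7:2, 8:2, 9:2, 10:1. Sum = 19.
n = 11, so closeness = 10/19.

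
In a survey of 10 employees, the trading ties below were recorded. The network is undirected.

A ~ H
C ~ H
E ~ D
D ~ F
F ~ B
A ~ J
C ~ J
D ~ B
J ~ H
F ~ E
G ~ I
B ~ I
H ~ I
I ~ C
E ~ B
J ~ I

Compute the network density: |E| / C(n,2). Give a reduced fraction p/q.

There are 16 edges and 10 nodes, so the maximum possible is C(10,2) = 45.
Density = 16/45.

16/45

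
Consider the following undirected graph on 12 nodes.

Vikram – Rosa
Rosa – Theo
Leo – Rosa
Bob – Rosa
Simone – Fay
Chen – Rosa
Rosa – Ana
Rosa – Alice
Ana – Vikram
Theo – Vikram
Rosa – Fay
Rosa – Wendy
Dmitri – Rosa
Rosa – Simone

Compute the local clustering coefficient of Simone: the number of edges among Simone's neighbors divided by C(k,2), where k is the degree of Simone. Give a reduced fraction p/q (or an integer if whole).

1

Simone's neighbors: Fay and Rosa (k = 2).
Possible neighbor pairs: C(2,2) = 1. Edges among them: Fay–Rosa → e = 1.
Clustering(Simone) = 1/1.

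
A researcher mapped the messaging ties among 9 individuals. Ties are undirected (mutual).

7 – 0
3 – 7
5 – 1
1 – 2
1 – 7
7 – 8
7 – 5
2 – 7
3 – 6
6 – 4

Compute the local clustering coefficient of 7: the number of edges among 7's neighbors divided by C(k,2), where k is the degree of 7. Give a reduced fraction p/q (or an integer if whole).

2/15

7's neighbors: 0, 1, 2, 3, 5, and 8 (k = 6).
Possible neighbor pairs: C(6,2) = 15. Edges among them: 1–2, 1–5 → e = 2.
Clustering(7) = 2/15.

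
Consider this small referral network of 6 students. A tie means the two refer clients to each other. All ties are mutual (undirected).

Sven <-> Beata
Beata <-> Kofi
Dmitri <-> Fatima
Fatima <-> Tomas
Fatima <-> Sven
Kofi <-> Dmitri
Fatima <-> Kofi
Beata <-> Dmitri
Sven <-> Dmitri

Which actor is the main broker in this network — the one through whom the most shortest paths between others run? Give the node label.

Fatima

Unnormalized betweenness of each node: Beata:1/3, Dmitri:1, Fatima:13/3, Kofi:2/3, Sven:2/3, Tomas:0.
Fatima has the largest value, 13/3, making it the main broker — the node through which the most shortest paths run.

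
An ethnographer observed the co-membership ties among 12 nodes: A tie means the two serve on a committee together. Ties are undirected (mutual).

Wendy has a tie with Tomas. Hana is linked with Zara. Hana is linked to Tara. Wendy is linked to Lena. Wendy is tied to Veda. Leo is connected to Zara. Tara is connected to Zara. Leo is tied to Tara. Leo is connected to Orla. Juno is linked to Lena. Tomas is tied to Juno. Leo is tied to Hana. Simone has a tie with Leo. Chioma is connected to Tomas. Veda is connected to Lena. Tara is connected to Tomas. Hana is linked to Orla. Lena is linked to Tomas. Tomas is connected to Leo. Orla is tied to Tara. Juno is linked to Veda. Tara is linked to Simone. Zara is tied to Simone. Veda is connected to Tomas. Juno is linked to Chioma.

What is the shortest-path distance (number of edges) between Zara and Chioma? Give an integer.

3

One shortest route is Zara – Leo – Tomas – Chioma, which uses 3 edges, and at distance 2 from Zara we only reach {Orla, Tomas}, which does not include Chioma. So d(Zara,Chioma) = 3.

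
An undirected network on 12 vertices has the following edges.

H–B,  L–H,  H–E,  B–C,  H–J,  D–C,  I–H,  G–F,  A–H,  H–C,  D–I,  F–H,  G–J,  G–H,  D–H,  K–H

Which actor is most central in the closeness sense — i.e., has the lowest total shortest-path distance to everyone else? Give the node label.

H

Farness (sum of distances to all others) for each node — A:21, B:20, C:19, D:19, E:21, F:20, G:19, H:11, I:20, J:20, K:21, L:21.
The smallest farness is 11, for H, so H has the highest closeness.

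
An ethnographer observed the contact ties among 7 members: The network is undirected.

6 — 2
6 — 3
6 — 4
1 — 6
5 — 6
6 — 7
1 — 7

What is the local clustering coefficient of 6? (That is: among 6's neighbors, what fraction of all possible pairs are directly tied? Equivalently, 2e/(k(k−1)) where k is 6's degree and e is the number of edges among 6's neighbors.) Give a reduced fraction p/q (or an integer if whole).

1/15

6's neighbors: 1, 2, 3, 4, 5, and 7 (k = 6).
Possible neighbor pairs: C(6,2) = 15. Edges among them: 1–7 → e = 1.
Clustering(6) = 1/15.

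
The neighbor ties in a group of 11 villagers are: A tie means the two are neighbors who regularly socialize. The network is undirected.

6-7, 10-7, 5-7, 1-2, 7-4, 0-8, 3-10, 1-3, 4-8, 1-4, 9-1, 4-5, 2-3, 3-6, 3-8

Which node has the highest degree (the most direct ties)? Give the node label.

3

Degrees — 0:1, 1:4, 2:2, 3:5, 4:4, 5:2, 6:2, 7:4, 8:3, 9:1, 10:2.
The maximum is 5, attained only by 3.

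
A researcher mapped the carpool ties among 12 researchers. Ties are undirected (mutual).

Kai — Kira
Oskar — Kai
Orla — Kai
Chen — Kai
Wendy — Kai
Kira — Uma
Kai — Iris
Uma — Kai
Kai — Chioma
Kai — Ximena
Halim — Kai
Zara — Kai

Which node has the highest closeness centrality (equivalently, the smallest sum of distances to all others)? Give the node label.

Kai

Farness (sum of distances to all others) for each node — Chen:21, Chioma:21, Halim:21, Iris:21, Kai:11, Kira:20, Orla:21, Oskar:21, Uma:20, Wendy:21, Ximena:21, Zara:21.
The smallest farness is 11, for Kai, so Kai has the highest closeness.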